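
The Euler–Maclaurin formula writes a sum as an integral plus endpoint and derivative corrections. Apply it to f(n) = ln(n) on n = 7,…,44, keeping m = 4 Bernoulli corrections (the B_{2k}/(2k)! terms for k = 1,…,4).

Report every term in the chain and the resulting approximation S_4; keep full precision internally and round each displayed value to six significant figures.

S_4 ≈ 118.738

The integral term ∫_7^44 ln(x) dx = 115.883.
½[f(7) + f(44)] = ½[1.94591 + 3.78419] = 2.86505.
Running total after boundary: 118.748.
k=1: B_{2}/(2)! × [f^{(1)}(44) − f^{(1)}(7)] = 1/12 × (0.0227273 − 0.142857) = -0.0100108.
After k=1: 118.738.
k=2: B_{4}/(4)! × [f^{(3)}(44) − f^{(3)}(7)] = −1/720 × (2.34786e-05 − 0.00583090) = 8.06587e-06.
After k=2: 118.738.
k=3: B_{6}/(6)! × [f^{(5)}(44) − f^{(5)}(7)] = 1/30240 × (1.45528e-07 − 0.00142798) = -4.72166e-08.
After k=3: 118.738.
k=4: B_{8}/(8)! × [f^{(7)}(44) − f^{(7)}(7)] = −1/1209600 × (2.25509e-09 − 0.000874271) = 7.22775e-10.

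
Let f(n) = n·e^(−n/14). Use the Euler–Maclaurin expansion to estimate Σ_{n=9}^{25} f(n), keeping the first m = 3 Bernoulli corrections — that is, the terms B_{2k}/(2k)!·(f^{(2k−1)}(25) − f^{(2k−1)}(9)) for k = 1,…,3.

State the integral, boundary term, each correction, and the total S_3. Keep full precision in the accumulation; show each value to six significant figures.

∫_9^25 x·e^(−x/14) dx evaluates to 77.7520.
Boundary: ½(f(9) + f(25)) = ½(4.73209 + 4.19193) = 4.46201.
Integral + boundary = 82.2140.
Correction k=1: B_{2}/2! · (f^{(1)}(25) − f^{(1)}(9)) = 1/12 · (-0.131746 − 0.187781) = -0.0266273.
Partial sum through k=1: 82.1874.
Correction k=2: B_{4}/4! · (f^{(3)}(25) − f^{(3)}(9)) = −1/720 · (0.00103882 − 0.00632325) = 7.33949e-06.
Partial sum through k=2: 82.1874.
Correction k=3: B_{6}/6! · (f^{(5)}(25) − f^{(5)}(9)) = 1/30240 · (1.40296e-05 − 5.96349e-05) = -1.50811e-09.

S_3 ≈ 82.1874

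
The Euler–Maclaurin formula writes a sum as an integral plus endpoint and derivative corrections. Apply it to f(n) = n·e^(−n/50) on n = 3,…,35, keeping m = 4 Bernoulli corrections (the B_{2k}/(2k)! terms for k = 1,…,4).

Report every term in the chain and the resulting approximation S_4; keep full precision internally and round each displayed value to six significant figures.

Integral: ∫_3^35 x·e^(−x/50) dx = 385.188.
Endpoint term: (f(3) + f(35))/2 = (2.82529 + 17.3805)/2 = 10.1029.
Running total after boundary: 395.291.
Order-1 term: 1/12 · (0.148976 − 0.885259) = -0.0613569.
Partial sum through k=1: 395.230.
Order-2 term: −1/720 · (0.000456858 − 0.00110752) = 9.03690e-07.
Partial sum through k=2: 395.230.
Order-3 term: 1/30240 · (3.41651e-07 − 7.44371e-07) = -1.33175e-11.
Partial sum through k=3: 395.230.
Order-4 term: −1/1209600 · (2.00223e-10 − 4.18294e-10) = 1.80284e-16.

S_4 ≈ 395.230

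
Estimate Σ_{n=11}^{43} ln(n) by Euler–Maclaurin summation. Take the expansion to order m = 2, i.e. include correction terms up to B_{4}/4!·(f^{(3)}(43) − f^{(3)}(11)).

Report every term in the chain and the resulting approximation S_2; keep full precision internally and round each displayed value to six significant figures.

The integral term ∫_11^43 ln(x) dx = 103.355.
Boundary: ½(f(11) + f(43)) = ½(2.39790 + 3.76120) = 3.07955.
Integral + boundary = 106.434.
Order-1 term: 1/12 · (0.0232558 − 0.0909091) = -0.00563777.
Running total after k=1: 106.429.
Order-2 term: −1/720 · (2.51550e-05 − 0.00150263) = 2.05205e-06.

S_2 ≈ 106.429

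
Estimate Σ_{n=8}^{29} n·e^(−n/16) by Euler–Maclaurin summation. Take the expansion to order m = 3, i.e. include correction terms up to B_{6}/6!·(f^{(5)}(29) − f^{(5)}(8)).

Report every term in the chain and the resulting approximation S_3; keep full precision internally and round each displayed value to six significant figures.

∫_8^29 x·e^(−x/16) dx evaluates to 115.371.
Boundary: ½(f(8) + f(29)) = ½(4.85225 + 4.73412) = 4.79318.
Integral + boundary = 120.164.
Order-1 term: 1/12 · (-0.132637 − 0.303265) = -0.0363252.
Running total after k=1: 120.128.
Order-2 term: −1/720 · (0.000757242 − 0.00592315) = 7.17487e-06.
Running total after k=2: 120.128.
Order-3 term: 1/30240 · (7.93984e-06 − 4.16472e-05) = -1.11466e-09.

S_3 ≈ 120.128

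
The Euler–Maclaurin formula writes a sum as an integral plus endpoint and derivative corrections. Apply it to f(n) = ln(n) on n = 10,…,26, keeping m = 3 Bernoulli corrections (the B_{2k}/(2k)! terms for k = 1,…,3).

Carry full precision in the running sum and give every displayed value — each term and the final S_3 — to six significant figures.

The integral term ∫_10^26 ln(x) dx = 45.6847.
Boundary: ½(f(10) + f(26)) = ½(2.30259 + 3.25810) = 2.78034.
Running total after boundary: 48.4650.
k=1: B_{2}/(2)! × [f^{(1)}(26) − f^{(1)}(10)] = 1/12 × (0.0384615 − 0.100000) = -0.00512821.
After k=1: 48.4599.
k=2: B_{4}/(4)! × [f^{(3)}(26) − f^{(3)}(10)] = −1/720 × (0.000113792 − 0.00200000) = 2.61973e-06.
After k=2: 48.4599.
k=3: B_{6}/(6)! × [f^{(5)}(26) − f^{(5)}(10)] = 1/30240 × (2.01997e-06 − 0.000240000) = -7.86971e-09.

S_3 ≈ 48.4599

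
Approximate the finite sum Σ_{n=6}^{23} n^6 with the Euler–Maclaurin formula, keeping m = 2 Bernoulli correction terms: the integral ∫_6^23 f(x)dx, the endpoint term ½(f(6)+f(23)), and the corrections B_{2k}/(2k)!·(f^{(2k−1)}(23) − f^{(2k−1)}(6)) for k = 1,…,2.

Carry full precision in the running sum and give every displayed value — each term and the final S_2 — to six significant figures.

S_2 ≈ 5.63617e+08

∫_6^23 x^6 dx evaluates to 4.86364e+08.
½[f(6) + f(23)] = ½[46656.0 + 1.48036e+08] = 7.40413e+07.
So far: 5.60405e+08.
Correction k=1: B_{2}/2! · (f^{(1)}(23) − f^{(1)}(6)) = 1/12 · (3.86181e+07 − 46656.0) = 3.21428e+06.
Partial sum through k=1: 5.63619e+08.
Correction k=2: B_{4}/4! · (f^{(3)}(23) − f^{(3)}(6)) = −1/720 · (1.46004e+06 − 25920.0) = -1991.83.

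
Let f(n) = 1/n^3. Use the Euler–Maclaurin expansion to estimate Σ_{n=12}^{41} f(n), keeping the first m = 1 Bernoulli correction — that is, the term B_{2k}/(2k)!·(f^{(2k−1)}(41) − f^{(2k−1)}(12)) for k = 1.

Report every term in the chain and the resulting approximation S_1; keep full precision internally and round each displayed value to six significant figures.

S_1 ≈ 0.00348335

Integral: ∫_12^41 1/x^3 dx = 0.00317478.
Boundary: ½(f(12) + f(41)) = ½(0.000578704 + 1.45094e-05) = 0.000296607.
So far: 0.00347139.
Order-1 term: 1/12 · (-1.06166e-06 − (-0.000144676)) = 1.19679e-05.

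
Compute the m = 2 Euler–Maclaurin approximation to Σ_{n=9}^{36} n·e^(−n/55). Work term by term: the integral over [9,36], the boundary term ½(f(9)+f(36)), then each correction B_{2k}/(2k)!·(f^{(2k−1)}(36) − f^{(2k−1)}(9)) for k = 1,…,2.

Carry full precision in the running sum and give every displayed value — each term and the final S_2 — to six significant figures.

∫_9^36 x·e^(−x/55) dx evaluates to 387.669.
Endpoint term: (f(9) + f(36))/2 = (7.64146 + 18.7084)/2 = 13.1749.
Integral + boundary = 400.844.
k=1: B_{2}/(2)! × [f^{(1)}(36) − f^{(1)}(9)] = 1/12 × (0.179525 − 0.710115) = -0.0442158.
After k=1: 400.800.
k=2: B_{4}/(4)! × [f^{(3)}(36) − f^{(3)}(9)] = −1/720 × (0.000402936 − 0.000796105) = 5.46067e-07.

S_2 ≈ 400.800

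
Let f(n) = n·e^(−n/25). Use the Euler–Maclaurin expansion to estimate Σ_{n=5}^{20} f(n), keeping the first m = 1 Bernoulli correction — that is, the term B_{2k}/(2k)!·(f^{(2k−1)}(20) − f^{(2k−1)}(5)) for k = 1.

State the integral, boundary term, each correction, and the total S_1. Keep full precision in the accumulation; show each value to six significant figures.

S_1 ≈ 115.046

Integral: ∫_5^20 x·e^(−x/25) dx = 108.553.
½[f(5) + f(20)] = ½[4.09365 + 8.98658] = 6.54012.
So far: 115.093.
Correction k=1: B_{2}/2! · (f^{(1)}(20) − f^{(1)}(5)) = 1/12 · (0.0898658 − 0.654985) = -0.0470932.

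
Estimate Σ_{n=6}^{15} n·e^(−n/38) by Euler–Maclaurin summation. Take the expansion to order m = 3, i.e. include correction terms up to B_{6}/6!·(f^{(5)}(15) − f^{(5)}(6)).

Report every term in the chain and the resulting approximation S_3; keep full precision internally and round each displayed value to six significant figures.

S_3 ≈ 78.2282

The integral term ∫_6^15 x·e^(−x/38) dx = 70.6384.
Endpoint term: (f(6) + f(15))/2 = (5.12364 + 10.1079)/2 = 7.61575.
Running total after boundary: 78.2542.
Order-1 term: 1/12 · (0.407861 − 0.719107) = -0.0259372.
Partial sum through k=1: 78.2282.
Order-2 term: −1/720 · (0.00121577 − 0.00168074) = 6.45786e-07.
Partial sum through k=2: 78.2282.
Order-3 term: 1/30240 · (1.48829e-06 − 1.98302e-06) = -1.63601e-11.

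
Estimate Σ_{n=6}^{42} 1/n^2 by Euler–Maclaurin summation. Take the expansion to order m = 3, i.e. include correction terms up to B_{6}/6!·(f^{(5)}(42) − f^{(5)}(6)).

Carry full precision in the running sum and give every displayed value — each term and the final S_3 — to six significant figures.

S_3 ≈ 0.157795

∫_6^42 1/x^2 dx evaluates to 0.142857.
Endpoint term: (f(6) + f(42))/2 = (0.0277778 + 0.000566893)/2 = 0.0141723.
Integral + boundary = 0.157029.
k=1: B_{2}/(2)! × [f^{(1)}(42) − f^{(1)}(6)] = 1/12 × (-2.69949e-05 − (-0.00925926)) = 0.000769355.
Partial sum through k=1: 0.157799.
k=2: B_{4}/(4)! × [f^{(3)}(42) − f^{(3)}(6)] = −1/720 × (-1.83639e-07 − (-0.00308642)) = -4.28644e-06.
Partial sum through k=2: 0.157795.
k=3: B_{6}/(6)! × [f^{(5)}(42) − f^{(5)}(6)] = 1/30240 × (-3.12311e-09 − (-0.00257202)) = 8.50534e-08.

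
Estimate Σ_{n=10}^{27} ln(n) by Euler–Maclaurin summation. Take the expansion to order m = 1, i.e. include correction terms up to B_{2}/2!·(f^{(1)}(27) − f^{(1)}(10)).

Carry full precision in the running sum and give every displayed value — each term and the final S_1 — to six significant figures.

S_1 ≈ 51.7557

∫_10^27 ln(x) dx evaluates to 48.9617.
½[f(10) + f(27)] = ½[2.30259 + 3.29584] = 2.79921.
Running total after boundary: 51.7610.
Order-1 term: 1/12 · (0.0370370 − 0.100000) = -0.00524691.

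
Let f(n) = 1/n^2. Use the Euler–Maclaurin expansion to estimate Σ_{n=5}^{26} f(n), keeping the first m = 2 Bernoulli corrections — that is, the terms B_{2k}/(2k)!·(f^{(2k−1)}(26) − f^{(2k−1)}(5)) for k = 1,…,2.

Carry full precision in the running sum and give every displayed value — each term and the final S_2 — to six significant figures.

S_2 ≈ 0.183591

The integral term ∫_5^26 1/x^2 dx = 0.161538.
Boundary: ½(f(5) + f(26)) = ½(0.0400000 + 0.00147929) = 0.0207396.
Integral + boundary = 0.182278.
Correction k=1: B_{2}/2! · (f^{(1)}(26) − f^{(1)}(5)) = 1/12 · (-0.000113792 − (-0.0160000)) = 0.00132385.
After k=1: 0.183602.
Correction k=2: B_{4}/4! · (f^{(3)}(26) − f^{(3)}(5)) = −1/720 · (-2.01997e-06 − (-0.00768000)) = -1.06639e-05.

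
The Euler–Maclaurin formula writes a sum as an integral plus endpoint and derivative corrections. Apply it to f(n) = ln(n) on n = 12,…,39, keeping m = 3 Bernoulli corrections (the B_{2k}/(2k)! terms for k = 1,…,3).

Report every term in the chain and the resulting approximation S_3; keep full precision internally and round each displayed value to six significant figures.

Integral: ∫_12^39 ln(x) dx = 86.0600.
Endpoint term: (f(12) + f(39))/2 = (2.48491 + 3.66356)/2 = 3.07423.
Integral + boundary = 89.1343.
Correction k=1: B_{2}/2! · (f^{(1)}(39) − f^{(1)}(12)) = 1/12 · (0.0256410 − 0.0833333) = -0.00480769.
After k=1: 89.1295.
Correction k=2: B_{4}/4! · (f^{(3)}(39) − f^{(3)}(12)) = −1/720 · (3.37160e-05 − 0.00115741) = 1.56068e-06.
After k=2: 89.1295.
Correction k=3: B_{6}/6! · (f^{(5)}(39) − f^{(5)}(12)) = 1/30240 · (2.66004e-07 − 9.64506e-05) = -3.18071e-09.

S_3 ≈ 89.1295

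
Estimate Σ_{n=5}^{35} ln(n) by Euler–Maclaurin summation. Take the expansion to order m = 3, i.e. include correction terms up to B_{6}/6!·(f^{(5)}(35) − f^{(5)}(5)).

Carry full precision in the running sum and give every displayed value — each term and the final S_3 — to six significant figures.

Integral: ∫_5^35 ln(x) dx = 86.3900.
Boundary: ½(f(5) + f(35)) = ½(1.60944 + 3.55535) = 2.58239.
Running total after boundary: 88.9724.
Correction k=1: B_{2}/2! · (f^{(1)}(35) − f^{(1)}(5)) = 1/12 · (0.0285714 − 0.200000) = -0.0142857.
Running total after k=1: 88.9581.
Correction k=2: B_{4}/4! · (f^{(3)}(35) − f^{(3)}(5)) = −1/720 · (4.66472e-05 − 0.0160000) = 2.21574e-05.
Running total after k=2: 88.9581.
Correction k=3: B_{6}/6! · (f^{(5)}(35) − f^{(5)}(5)) = 1/30240 · (4.56952e-07 − 0.00768000) = -2.53953e-07.

S_3 ≈ 88.9581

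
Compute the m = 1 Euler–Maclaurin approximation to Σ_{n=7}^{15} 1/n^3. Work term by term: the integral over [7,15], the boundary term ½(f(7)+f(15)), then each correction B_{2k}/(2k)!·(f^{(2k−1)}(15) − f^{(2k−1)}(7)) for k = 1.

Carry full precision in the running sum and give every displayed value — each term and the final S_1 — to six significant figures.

S_1 ≈ 0.00968692

The integral term ∫_7^15 1/x^3 dx = 0.00798186.
Endpoint term: (f(7) + f(15))/2 = (0.00291545 + 0.000296296)/2 = 0.00160587.
So far: 0.00958773.
k=1: B_{2}/(2)! × [f^{(1)}(15) − f^{(1)}(7)] = 1/12 × (-5.92593e-05 − (-0.00124948)) = 9.91850e-05.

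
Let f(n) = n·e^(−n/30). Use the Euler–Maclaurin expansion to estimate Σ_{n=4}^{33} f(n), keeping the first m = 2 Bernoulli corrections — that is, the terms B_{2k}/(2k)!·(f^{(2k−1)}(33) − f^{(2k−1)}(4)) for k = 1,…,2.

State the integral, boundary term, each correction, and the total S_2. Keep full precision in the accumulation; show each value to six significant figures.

Integral: ∫_4^33 x·e^(−x/30) dx = 263.550.
½[f(4) + f(33)] = ½[3.50069 + 10.9847] = 7.24272.
Integral + boundary = 270.793.
Order-1 term: 1/12 · (-0.0332871 − 0.758484) = -0.0659809.
Running total after k=1: 270.727.
Order-2 term: −1/720 · (0.000702728 − 0.00278759) = 2.89564e-06.

S_2 ≈ 270.727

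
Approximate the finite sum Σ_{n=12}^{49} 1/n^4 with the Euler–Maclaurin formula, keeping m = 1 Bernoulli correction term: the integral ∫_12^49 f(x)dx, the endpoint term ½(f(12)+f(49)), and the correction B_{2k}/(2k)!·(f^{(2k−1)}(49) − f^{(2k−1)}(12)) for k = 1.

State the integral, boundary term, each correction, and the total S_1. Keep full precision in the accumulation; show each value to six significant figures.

The integral term ∫_12^49 1/x^4 dx = 0.000190068.
Boundary: ½(f(12) + f(49)) = ½(4.82253e-05 + 1.73467e-07) = 2.41994e-05.
Running total after boundary: 0.000214267.
k=1: B_{2}/(2)! × [f^{(1)}(49) − f^{(1)}(12)] = 1/12 × (-1.41605e-08 − (-1.60751e-05)) = 1.33841e-06.

S_1 ≈ 0.000215606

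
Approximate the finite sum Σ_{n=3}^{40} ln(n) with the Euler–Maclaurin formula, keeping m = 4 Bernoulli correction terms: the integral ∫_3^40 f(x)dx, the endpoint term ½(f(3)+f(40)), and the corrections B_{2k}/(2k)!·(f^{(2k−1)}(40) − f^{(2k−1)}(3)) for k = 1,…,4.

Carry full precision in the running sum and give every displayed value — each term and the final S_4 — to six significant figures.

The integral term ∫_3^40 ln(x) dx = 107.259.
Endpoint term: (f(3) + f(40))/2 = (1.09861 + 3.68888)/2 = 2.39375.
Running total after boundary: 109.653.
Order-1 term: 1/12 · (0.0250000 − 0.333333) = -0.0256944.
Running total after k=1: 109.627.
Order-2 term: −1/720 · (3.12500e-05 − 0.0740741) = 0.000102837.
Running total after k=2: 109.627.
Order-3 term: 1/30240 · (2.34375e-07 − 0.0987654) = -3.26604e-06.
Running total after k=3: 109.627.
Order-4 term: −1/1209600 · (4.39453e-09 − 0.329218) = 2.72171e-07.

S_4 ≈ 109.627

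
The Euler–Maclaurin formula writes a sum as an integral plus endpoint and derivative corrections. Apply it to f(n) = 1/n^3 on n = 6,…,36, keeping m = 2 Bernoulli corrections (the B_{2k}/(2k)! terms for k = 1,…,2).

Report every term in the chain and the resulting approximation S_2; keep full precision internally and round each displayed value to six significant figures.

S_2 ≈ 0.0160196

The integral term ∫_6^36 1/x^3 dx = 0.0135031.
½[f(6) + f(36)] = ½[0.00462963 + 2.14335e-05] = 0.00232553.
Running total after boundary: 0.0158286.
Order-1 term: 1/12 · (-1.78612e-06 − (-0.00231481)) = 0.000192752.
Partial sum through k=1: 0.0160214.
Order-2 term: −1/720 · (-2.75636e-08 − (-0.00128601)) = -1.78608e-06.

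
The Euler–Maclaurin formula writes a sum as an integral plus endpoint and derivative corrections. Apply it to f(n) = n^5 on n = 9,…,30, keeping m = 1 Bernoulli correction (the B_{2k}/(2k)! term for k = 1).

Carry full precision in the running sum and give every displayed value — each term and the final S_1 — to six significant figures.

S_1 ≈ 1.33926e+08

Integral: ∫_9^30 x^5 dx = 1.21411e+08.
½[f(9) + f(30)] = ½[59049.0 + 2.43000e+07] = 1.21795e+07.
Integral + boundary = 1.33591e+08.
k=1: B_{2}/(2)! × [f^{(1)}(30) − f^{(1)}(9)] = 1/12 × (4.05000e+06 − 32805.0) = 334766.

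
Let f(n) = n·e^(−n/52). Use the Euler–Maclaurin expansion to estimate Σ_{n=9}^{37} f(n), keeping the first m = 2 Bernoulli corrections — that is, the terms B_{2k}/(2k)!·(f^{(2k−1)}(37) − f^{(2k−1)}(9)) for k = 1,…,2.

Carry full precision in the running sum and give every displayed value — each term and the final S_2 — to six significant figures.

S_2 ≈ 408.872

∫_9^37 x·e^(−x/52) dx evaluates to 396.052.
½[f(9) + f(37)] = ½[7.56966 + 18.1629] = 12.8663.
Integral + boundary = 408.918.
Correction k=1: B_{2}/2! · (f^{(1)}(37) − f^{(1)}(9)) = 1/12 · (0.141602 − 0.695503) = -0.0461583.
Partial sum through k=1: 408.872.
Correction k=2: B_{4}/4! · (f^{(3)}(37) − f^{(3)}(9)) = −1/720 · (0.000415451 − 0.000879308) = 6.44246e-07.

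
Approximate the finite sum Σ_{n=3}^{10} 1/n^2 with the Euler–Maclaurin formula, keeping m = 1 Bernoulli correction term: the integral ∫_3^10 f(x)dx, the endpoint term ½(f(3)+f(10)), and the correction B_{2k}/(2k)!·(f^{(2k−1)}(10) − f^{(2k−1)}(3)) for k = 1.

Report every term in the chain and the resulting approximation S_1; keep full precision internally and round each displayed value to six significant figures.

S_1 ≈ 0.299895

The integral term ∫_3^10 1/x^2 dx = 0.233333.
Boundary: ½(f(3) + f(10)) = ½(0.111111 + 0.0100000) = 0.0605556.
So far: 0.293889.
k=1: B_{2}/(2)! × [f^{(1)}(10) − f^{(1)}(3)] = 1/12 × (-0.00200000 − (-0.0740741)) = 0.00600617.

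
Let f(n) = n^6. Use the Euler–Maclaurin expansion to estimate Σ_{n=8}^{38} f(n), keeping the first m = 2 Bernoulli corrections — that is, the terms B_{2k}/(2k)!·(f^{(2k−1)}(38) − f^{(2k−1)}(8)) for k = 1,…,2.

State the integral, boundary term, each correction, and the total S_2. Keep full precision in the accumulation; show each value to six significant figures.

S_2 ≈ 1.78900e+10

The integral term ∫_8^38 x^6 dx = 1.63448e+10.
Boundary: ½(f(8) + f(38)) = ½(262144 + 3.01094e+09) = 1.50560e+09.
So far: 1.78504e+10.
k=1: B_{2}/(2)! × [f^{(1)}(38) − f^{(1)}(8)] = 1/12 × (4.75411e+08 − 196608) = 3.96012e+07.
Partial sum through k=1: 1.78900e+10.
k=2: B_{4}/(4)! × [f^{(3)}(38) − f^{(3)}(8)] = −1/720 × (6.58464e+06 − 61440.0) = -9060.00.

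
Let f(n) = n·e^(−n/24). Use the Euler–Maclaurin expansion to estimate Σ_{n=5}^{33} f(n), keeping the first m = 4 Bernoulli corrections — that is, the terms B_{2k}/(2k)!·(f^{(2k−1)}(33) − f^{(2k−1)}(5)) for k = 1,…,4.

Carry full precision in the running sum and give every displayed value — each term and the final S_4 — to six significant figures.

S_4 ≈ 225.363

∫_5^33 x·e^(−x/24) dx evaluates to 219.223.
Boundary: ½(f(5) + f(33)) = ½(4.05968 + 8.34371) = 6.20169.
So far: 225.425.
Correction k=1: B_{2}/2! · (f^{(1)}(33) − f^{(1)}(5)) = 1/12 · (-0.0948148 − 0.642783) = -0.0614665.
Running total after k=1: 225.363.
Correction k=2: B_{4}/4! · (f^{(3)}(33) − f^{(3)}(5)) = −1/720 · (0.000713306 − 0.00393517) = 4.47481e-06.
Running total after k=2: 225.363.
Correction k=3: B_{6}/6! · (f^{(5)}(33) − f^{(5)}(5)) = 1/30240 · (2.76254e-06 − 1.17264e-05) = -2.96423e-10.
Running total after k=3: 225.363.
Correction k=4: B_{8}/8! · (f^{(7)}(33) − f^{(7)}(5)) = −1/1209600 · (7.44218e-09 − 2.88557e-08) = 1.77029e-14.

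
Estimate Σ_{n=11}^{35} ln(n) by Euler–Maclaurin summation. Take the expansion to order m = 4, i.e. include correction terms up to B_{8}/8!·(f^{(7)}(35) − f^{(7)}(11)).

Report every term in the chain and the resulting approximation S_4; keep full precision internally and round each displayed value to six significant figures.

S_4 ≈ 77.0318

Integral: ∫_11^35 ln(x) dx = 74.0603.
Boundary: ½(f(11) + f(35)) = ½(2.39790 + 3.55535) = 2.97662.
Integral + boundary = 77.0370.
Correction k=1: B_{2}/2! · (f^{(1)}(35) − f^{(1)}(11)) = 1/12 · (0.0285714 − 0.0909091) = -0.00519481.
After k=1: 77.0318.
Correction k=2: B_{4}/4! · (f^{(3)}(35) − f^{(3)}(11)) = −1/720 · (4.66472e-05 − 0.00150263) = 2.02220e-06.
After k=2: 77.0318.
Correction k=3: B_{6}/6! · (f^{(5)}(35) − f^{(5)}(11)) = 1/30240 · (4.56952e-07 − 0.000149021) = -4.91284e-09.
After k=3: 77.0318.
Correction k=4: B_{8}/8! · (f^{(7)}(35) − f^{(7)}(11)) = −1/1209600 · (1.11907e-08 − 3.69474e-05) = 3.05359e-11.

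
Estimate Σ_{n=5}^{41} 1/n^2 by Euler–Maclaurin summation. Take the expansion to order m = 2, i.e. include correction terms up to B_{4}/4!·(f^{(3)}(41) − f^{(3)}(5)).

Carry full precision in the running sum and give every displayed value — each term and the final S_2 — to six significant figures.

∫_5^41 1/x^2 dx evaluates to 0.175610.
½[f(5) + f(41)] = ½[0.0400000 + 0.000594884] = 0.0202974.
Integral + boundary = 0.195907.
Correction k=1: B_{2}/2! · (f^{(1)}(41) − f^{(1)}(5)) = 1/12 · (-2.90187e-05 − (-0.0160000)) = 0.00133092.
Partial sum through k=1: 0.197238.
Correction k=2: B_{4}/4! · (f^{(3)}(41) − f^{(3)}(5)) = −1/720 · (-2.07153e-07 − (-0.00768000)) = -1.06664e-05.

S_2 ≈ 0.197227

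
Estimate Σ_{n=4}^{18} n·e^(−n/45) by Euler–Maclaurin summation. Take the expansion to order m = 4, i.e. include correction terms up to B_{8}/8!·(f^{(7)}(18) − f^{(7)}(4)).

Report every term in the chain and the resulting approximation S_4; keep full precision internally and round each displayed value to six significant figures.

S_4 ≈ 124.928

Integral: ∫_4^18 x·e^(−x/45) dx = 117.101.
½[f(4) + f(18)] = ½[3.65979 + 12.0658] = 7.86277.
So far: 124.964.
k=1: B_{2}/(2)! × [f^{(1)}(18) − f^{(1)}(4)] = 1/12 × (0.402192 − 0.833619) = -0.0359522.
Partial sum through k=1: 124.928.
k=2: B_{4}/(4)! × [f^{(3)}(18) − f^{(3)}(4)] = −1/720 × (0.000860658 − 0.00131532) = 6.31468e-07.
Partial sum through k=2: 124.928.
k=3: B_{6}/(6)! × [f^{(5)}(18) − f^{(5)}(4)] = 1/30240 × (7.51952e-07 − 1.09579e-06) = -1.13702e-11.
Partial sum through k=3: 124.928.
k=4: B_{8}/(8)! × [f^{(7)}(18) − f^{(7)}(4)] = −1/1209600 × (5.32784e-10 − 7.61498e-10) = 1.89083e-16.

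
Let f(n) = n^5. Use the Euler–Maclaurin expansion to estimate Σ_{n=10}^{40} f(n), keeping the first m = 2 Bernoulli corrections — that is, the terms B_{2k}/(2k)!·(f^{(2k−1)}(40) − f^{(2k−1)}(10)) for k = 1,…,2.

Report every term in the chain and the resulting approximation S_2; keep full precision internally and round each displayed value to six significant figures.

The integral term ∫_10^40 x^5 dx = 6.82500e+08.
Endpoint term: (f(10) + f(40))/2 = (100000 + 1.02400e+08)/2 = 5.12500e+07.
So far: 7.33750e+08.
Correction k=1: B_{2}/2! · (f^{(1)}(40) − f^{(1)}(10)) = 1/12 · (1.28000e+07 − 50000.0) = 1.06250e+06.
Partial sum through k=1: 7.34812e+08.
Correction k=2: B_{4}/4! · (f^{(3)}(40) − f^{(3)}(10)) = −1/720 · (96000.0 − 6000.00) = -125.000.

S_2 ≈ 7.34812e+08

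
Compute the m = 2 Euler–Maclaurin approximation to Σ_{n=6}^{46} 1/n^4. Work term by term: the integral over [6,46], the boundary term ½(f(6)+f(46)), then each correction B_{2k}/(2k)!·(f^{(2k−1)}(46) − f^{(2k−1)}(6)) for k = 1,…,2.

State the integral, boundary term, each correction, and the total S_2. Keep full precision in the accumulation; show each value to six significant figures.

The integral term ∫_6^46 1/x^4 dx = 0.00153979.
Endpoint term: (f(6) + f(46))/2 = (0.000771605 + 2.23341e-07)/2 = 0.000385914.
So far: 0.00192570.
Order-1 term: 1/12 · (-1.94210e-08 − (-0.000514403)) = 4.28653e-05.
After k=1: 0.00196856.
Order-2 term: −1/720 · (-2.75345e-10 − (-0.000428669)) = -5.95374e-07.

S_2 ≈ 0.00196797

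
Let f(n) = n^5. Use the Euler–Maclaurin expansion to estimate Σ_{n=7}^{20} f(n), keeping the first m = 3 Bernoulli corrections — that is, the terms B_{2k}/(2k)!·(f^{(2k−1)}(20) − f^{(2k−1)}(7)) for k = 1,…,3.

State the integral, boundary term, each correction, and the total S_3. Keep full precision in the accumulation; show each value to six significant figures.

S_3 ≈ 1.23211e+07

The integral term ∫_7^20 x^5 dx = 1.06471e+07.
Endpoint term: (f(7) + f(20))/2 = (16807.0 + 3.20000e+06)/2 = 1.60840e+06.
So far: 1.22555e+07.
Order-1 term: 1/12 · (800000 − 12005.0) = 65666.2.
Partial sum through k=1: 1.23211e+07.
Order-2 term: −1/720 · (24000.0 − 2940.00) = -29.2500.
Partial sum through k=2: 1.23211e+07.
Order-3 term: 1/30240 · (120.000 − 120.000) = 0.00000.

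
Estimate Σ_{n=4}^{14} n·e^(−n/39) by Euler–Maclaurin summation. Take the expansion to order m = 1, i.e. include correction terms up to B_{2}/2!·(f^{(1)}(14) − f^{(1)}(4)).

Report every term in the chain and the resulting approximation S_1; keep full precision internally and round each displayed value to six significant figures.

S_1 ≈ 76.6133

∫_4^14 x·e^(−x/39) dx evaluates to 69.9497.
Endpoint term: (f(4) + f(14))/2 = (3.61008 + 9.77749)/2 = 6.69379.
So far: 76.6435.
Correction k=1: B_{2}/2! · (f^{(1)}(14) − f^{(1)}(4)) = 1/12 · (0.447687 − 0.809954) = -0.0301889.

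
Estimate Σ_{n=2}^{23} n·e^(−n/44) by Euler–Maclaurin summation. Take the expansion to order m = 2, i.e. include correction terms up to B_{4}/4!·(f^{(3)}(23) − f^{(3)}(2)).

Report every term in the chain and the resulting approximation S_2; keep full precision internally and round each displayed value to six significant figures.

The integral term ∫_2^23 x·e^(−x/44) dx = 186.186.
Boundary: ½(f(2) + f(23)) = ½(1.91113 + 13.6367) = 7.77393.
So far: 193.960.
Correction k=1: B_{2}/2! · (f^{(1)}(23) − f^{(1)}(2)) = 1/12 · (0.282976 − 0.912128) = -0.0524294.
After k=1: 193.908.
Correction k=2: B_{4}/4! · (f^{(3)}(23) − f^{(3)}(2)) = −1/720 · (0.000758666 − 0.00145829) = 9.71703e-07.

S_2 ≈ 193.908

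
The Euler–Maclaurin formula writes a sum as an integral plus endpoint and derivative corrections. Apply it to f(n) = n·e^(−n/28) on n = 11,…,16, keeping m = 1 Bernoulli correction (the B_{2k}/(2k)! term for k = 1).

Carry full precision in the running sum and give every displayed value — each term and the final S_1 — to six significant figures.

S_1 ≈ 49.7209

∫_11^16 x·e^(−x/28) dx evaluates to 41.5040.
½[f(11) + f(16)] = ½[7.42638 + 9.03549] = 8.23093.
Running total after boundary: 49.7349.
Correction k=1: B_{2}/2! · (f^{(1)}(16) − f^{(1)}(11)) = 1/12 · (0.242022 − 0.409897) = -0.0139896.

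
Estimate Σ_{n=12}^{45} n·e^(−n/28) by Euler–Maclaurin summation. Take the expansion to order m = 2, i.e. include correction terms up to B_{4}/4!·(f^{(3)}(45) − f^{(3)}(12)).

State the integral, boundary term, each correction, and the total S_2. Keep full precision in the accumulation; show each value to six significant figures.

Integral: ∫_12^45 x·e^(−x/28) dx = 319.872.
Boundary: ½(f(12) + f(45)) = ½(7.81727 + 9.02068) = 8.41897.
Running total after boundary: 328.291.
Order-1 term: 1/12 · (-0.121708 − 0.372251) = -0.0411632.
Running total after k=1: 328.250.
Order-2 term: −1/720 · (0.000356137 − 0.00213664) = 2.47293e-06.

S_2 ≈ 328.250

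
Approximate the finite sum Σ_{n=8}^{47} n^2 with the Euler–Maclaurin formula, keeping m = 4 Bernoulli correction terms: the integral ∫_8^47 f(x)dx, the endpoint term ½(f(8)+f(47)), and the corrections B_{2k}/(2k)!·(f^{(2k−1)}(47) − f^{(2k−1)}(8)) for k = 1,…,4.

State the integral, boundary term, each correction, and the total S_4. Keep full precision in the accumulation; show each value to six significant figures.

The integral term ∫_8^47 x^2 dx = 34437.0.
Boundary: ½(f(8) + f(47)) = ½(64.0000 + 2209.00) = 1136.50.
Integral + boundary = 35573.5.
k=1: B_{2}/(2)! × [f^{(1)}(47) − f^{(1)}(8)] = 1/12 × (94.0000 − 16.0000) = 6.50000.
After k=1: 35580.0.
k=2: B_{4}/(4)! × [f^{(3)}(47) − f^{(3)}(8)] = −1/720 × (0.00000 − 0.00000) = 0.00000.
After k=2: 35580.0.
k=3: B_{6}/(6)! × [f^{(5)}(47) − f^{(5)}(8)] = 1/30240 × (0.00000 − 0.00000) = 0.00000.
After k=3: 35580.0.
k=4: B_{8}/(8)! × [f^{(7)}(47) − f^{(7)}(8)] = −1/1209600 × (0.00000 − 0.00000) = 0.00000.

S_4 ≈ 35580.0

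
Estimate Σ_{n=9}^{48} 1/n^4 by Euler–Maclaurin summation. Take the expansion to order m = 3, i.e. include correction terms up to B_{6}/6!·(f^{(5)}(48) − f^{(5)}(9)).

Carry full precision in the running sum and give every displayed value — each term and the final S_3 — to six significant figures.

Integral: ∫_9^48 1/x^4 dx = 0.000454233.
½[f(9) + f(48)] = ½[0.000152416 + 1.88380e-07] = 7.63021e-05.
Integral + boundary = 0.000530535.
Correction k=1: B_{2}/2! · (f^{(1)}(48) − f^{(1)}(9)) = 1/12 · (-1.56983e-08 − (-6.77404e-05)) = 5.64372e-06.
After k=1: 0.000536179.
Correction k=2: B_{4}/4! · (f^{(3)}(48) − f^{(3)}(9)) = −1/720 · (-2.04406e-10 − (-2.50890e-05)) = -3.48456e-08.
After k=2: 0.000536144.
Correction k=3: B_{6}/6! · (f^{(5)}(48) − f^{(5)}(9)) = 1/30240 · (-4.96819e-12 − (-1.73455e-05)) = 5.73594e-10.

S_3 ≈ 0.000536145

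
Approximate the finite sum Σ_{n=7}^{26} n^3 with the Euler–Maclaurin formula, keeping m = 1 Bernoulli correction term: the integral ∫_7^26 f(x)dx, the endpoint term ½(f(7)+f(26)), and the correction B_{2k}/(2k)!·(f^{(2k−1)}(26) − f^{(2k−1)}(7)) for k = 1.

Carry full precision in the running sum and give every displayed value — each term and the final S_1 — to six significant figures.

∫_7^26 x^3 dx evaluates to 113644.
Endpoint term: (f(7) + f(26))/2 = (343.000 + 17576.0)/2 = 8959.50.
Integral + boundary = 122603.
Order-1 term: 1/12 · (2028.00 − 147.000) = 156.750.

S_1 ≈ 122760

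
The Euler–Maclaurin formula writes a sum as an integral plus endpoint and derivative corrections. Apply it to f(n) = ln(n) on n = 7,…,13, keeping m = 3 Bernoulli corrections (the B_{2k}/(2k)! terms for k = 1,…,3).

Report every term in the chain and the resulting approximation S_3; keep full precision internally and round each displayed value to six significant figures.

S_3 ≈ 15.9729

The integral term ∫_7^13 ln(x) dx = 13.7230.
Boundary: ½(f(7) + f(13)) = ½(1.94591 + 2.56495) = 2.25543.
Integral + boundary = 15.9784.
Order-1 term: 1/12 · (0.0769231 − 0.142857) = -0.00549451.
After k=1: 15.9729.
Order-2 term: −1/720 · (0.000910332 − 0.00583090) = 6.83413e-06.
After k=2: 15.9729.
Order-3 term: 1/30240 · (6.46390e-05 − 0.00142798) = -4.50839e-08.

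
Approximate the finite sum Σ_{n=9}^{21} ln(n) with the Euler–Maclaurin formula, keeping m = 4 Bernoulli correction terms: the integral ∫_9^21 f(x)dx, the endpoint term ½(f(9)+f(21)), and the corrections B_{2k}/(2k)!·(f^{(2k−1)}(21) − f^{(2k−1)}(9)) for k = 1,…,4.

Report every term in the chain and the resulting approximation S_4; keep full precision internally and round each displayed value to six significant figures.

Integral: ∫_9^21 ln(x) dx = 32.1599.
Boundary: ½(f(9) + f(21)) = ½(2.19722 + 3.04452) = 2.62087.
Running total after boundary: 34.7808.
Order-1 term: 1/12 · (0.0476190 − 0.111111) = -0.00529101.
Partial sum through k=1: 34.7755.
Order-2 term: −1/720 · (0.000215959 − 0.00274348) = 3.51045e-06.
Partial sum through k=2: 34.7755.
Order-3 term: 1/30240 · (5.87645e-06 − 0.000406442) = -1.32462e-08.
Partial sum through k=3: 34.7755.
Order-4 term: −1/1209600 · (3.99758e-07 − 0.000150534) = 1.24119e-10.

S_4 ≈ 34.7755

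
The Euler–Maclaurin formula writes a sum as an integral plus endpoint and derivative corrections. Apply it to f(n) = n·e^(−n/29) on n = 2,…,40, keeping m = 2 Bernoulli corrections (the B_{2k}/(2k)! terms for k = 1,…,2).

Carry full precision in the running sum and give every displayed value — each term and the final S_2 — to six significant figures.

S_2 ≈ 341.222

Integral: ∫_2^40 x·e^(−x/29) dx = 335.334.
½[f(2) + f(40)] = ½[1.86672 + 10.0701] = 5.96840.
Running total after boundary: 341.302.
Order-1 term: 1/12 · (-0.0954922 − 0.868989) = -0.0803735.
Running total after k=1: 341.222.
Order-2 term: −1/720 · (0.000485151 − 0.00325292) = 3.84413e-06.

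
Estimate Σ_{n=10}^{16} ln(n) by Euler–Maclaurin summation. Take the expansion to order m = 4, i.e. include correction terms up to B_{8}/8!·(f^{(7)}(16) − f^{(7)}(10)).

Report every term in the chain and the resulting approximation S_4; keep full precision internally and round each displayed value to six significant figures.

Integral: ∫_10^16 ln(x) dx = 15.3356.
½[f(10) + f(16)] = ½[2.30259 + 2.77259] = 2.53759.
So far: 17.8732.
Order-1 term: 1/12 · (0.0625000 − 0.100000) = -0.00312500.
Partial sum through k=1: 17.8700.
Order-2 term: −1/720 · (0.000488281 − 0.00200000) = 2.09961e-06.
Partial sum through k=2: 17.8700.
Order-3 term: 1/30240 · (2.28882e-05 − 0.000240000) = -7.17962e-09.
Partial sum through k=3: 17.8700.
Order-4 term: −1/1209600 · (2.68221e-06 − 7.20000e-05) = 5.73064e-11.

S_4 ≈ 17.8700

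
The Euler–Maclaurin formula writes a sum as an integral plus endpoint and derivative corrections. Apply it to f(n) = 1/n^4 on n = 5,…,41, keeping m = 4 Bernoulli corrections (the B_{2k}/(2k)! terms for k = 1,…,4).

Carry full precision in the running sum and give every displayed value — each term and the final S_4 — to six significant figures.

S_4 ≈ 0.00356664

Integral: ∫_5^41 1/x^4 dx = 0.00266183.
½[f(5) + f(41)] = ½[0.00160000 + 3.53887e-07] = 0.000800177.
So far: 0.00346201.
Correction k=1: B_{2}/2! · (f^{(1)}(41) − f^{(1)}(5)) = 1/12 · (-3.45256e-08 − (-0.00128000)) = 0.000106664.
After k=1: 0.00356867.
Correction k=2: B_{4}/4! · (f^{(3)}(41) − f^{(3)}(5)) = −1/720 · (-6.16161e-10 − (-0.00153600)) = -2.13333e-06.
After k=2: 0.00356654.
Correction k=3: B_{6}/6! · (f^{(5)}(41) − f^{(5)}(5)) = 1/30240 · (-2.05265e-11 − (-0.00344064)) = 1.13778e-07.
After k=3: 0.00356665.
Correction k=4: B_{8}/8! · (f^{(7)}(41) − f^{(7)}(5)) = −1/1209600 · (-1.09898e-12 − (-0.0123863)) = -1.02400e-08.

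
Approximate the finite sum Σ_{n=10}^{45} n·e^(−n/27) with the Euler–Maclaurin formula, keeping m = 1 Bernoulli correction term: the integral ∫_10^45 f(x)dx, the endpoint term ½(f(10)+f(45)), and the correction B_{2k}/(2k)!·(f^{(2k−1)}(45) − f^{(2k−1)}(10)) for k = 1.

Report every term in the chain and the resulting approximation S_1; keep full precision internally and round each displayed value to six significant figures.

S_1 ≈ 330.269

The integral term ∫_10^45 x·e^(−x/27) dx = 322.614.
Endpoint term: (f(10) + f(45))/2 = (6.90479 + 8.49940)/2 = 7.70209.
Integral + boundary = 330.316.
k=1: B_{2}/(2)! × [f^{(1)}(45) − f^{(1)}(10)] = 1/12 × (-0.125917 − 0.434746) = -0.0467219.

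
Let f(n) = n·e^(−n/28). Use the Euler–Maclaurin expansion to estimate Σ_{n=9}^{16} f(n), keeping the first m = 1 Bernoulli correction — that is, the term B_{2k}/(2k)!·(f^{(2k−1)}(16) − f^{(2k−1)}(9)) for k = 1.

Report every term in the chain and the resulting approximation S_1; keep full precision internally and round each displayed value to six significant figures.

∫_9^16 x·e^(−x/28) dx evaluates to 55.4837.
Boundary: ½(f(9) + f(16)) = ½(6.52601 + 9.03549) = 7.78075.
Integral + boundary = 63.2645.
Order-1 term: 1/12 · (0.242022 − 0.492041) = -0.0208349.

S_1 ≈ 63.2437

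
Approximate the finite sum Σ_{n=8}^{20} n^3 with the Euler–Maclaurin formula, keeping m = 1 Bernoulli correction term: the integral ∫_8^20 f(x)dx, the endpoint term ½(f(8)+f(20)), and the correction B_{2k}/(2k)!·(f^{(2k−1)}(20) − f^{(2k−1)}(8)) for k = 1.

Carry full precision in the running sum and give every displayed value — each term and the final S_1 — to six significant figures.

S_1 ≈ 43316.0

The integral term ∫_8^20 x^3 dx = 38976.0.
Boundary: ½(f(8) + f(20)) = ½(512.000 + 8000.00) = 4256.00.
Integral + boundary = 43232.0.
k=1: B_{2}/(2)! × [f^{(1)}(20) − f^{(1)}(8)] = 1/12 × (1200.00 − 192.000) = 84.0000.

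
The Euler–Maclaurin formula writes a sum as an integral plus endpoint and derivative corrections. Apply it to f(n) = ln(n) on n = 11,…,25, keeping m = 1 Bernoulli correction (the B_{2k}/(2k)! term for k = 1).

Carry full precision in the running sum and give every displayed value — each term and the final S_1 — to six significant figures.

S_1 ≈ 42.8992

∫_11^25 ln(x) dx evaluates to 40.0950.
½[f(11) + f(25)] = ½[2.39790 + 3.21888] = 2.80839.
Running total after boundary: 42.9034.
Order-1 term: 1/12 · (0.0400000 − 0.0909091) = -0.00424242.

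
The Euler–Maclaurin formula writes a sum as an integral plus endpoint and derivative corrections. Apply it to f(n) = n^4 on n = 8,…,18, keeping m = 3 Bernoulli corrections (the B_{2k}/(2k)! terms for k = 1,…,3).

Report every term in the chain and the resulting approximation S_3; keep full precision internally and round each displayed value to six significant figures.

Integral: ∫_8^18 x^4 dx = 371360.
Boundary: ½(f(8) + f(18)) = ½(4096.00 + 104976) = 54536.0.
Integral + boundary = 425896.
k=1: B_{2}/(2)! × [f^{(1)}(18) − f^{(1)}(8)] = 1/12 × (23328.0 − 2048.00) = 1773.33.
After k=1: 427669.
k=2: B_{4}/(4)! × [f^{(3)}(18) − f^{(3)}(8)] = −1/720 × (432.000 − 192.000) = -0.333333.
After k=2: 427669.
k=3: B_{6}/(6)! × [f^{(5)}(18) − f^{(5)}(8)] = 1/30240 × (0.00000 − 0.00000) = 0.00000.

S_3 ≈ 427669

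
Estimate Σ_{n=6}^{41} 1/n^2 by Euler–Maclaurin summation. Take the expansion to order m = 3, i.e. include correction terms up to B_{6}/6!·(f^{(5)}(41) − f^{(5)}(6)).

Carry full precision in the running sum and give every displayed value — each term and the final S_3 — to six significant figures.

S_3 ≈ 0.157228

The integral term ∫_6^41 1/x^2 dx = 0.142276.
Endpoint term: (f(6) + f(41))/2 = (0.0277778 + 0.000594884)/2 = 0.0141863.
Integral + boundary = 0.156463.
Order-1 term: 1/12 · (-2.90187e-05 − (-0.00925926)) = 0.000769187.
Running total after k=1: 0.157232.
Order-2 term: −1/720 · (-2.07153e-07 − (-0.00308642)) = -4.28641e-06.
Running total after k=2: 0.157228.
Order-3 term: 1/30240 · (-3.69697e-09 − (-0.00257202)) = 8.50533e-08.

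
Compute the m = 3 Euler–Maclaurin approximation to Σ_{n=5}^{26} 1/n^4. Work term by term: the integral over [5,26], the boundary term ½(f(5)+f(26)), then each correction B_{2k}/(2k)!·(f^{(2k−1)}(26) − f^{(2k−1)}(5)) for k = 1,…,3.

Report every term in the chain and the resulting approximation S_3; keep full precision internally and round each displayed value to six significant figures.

∫_5^26 1/x^4 dx evaluates to 0.00264770.
Endpoint term: (f(5) + f(26))/2 = (0.00160000 + 2.18830e-06)/2 = 0.000801094.
Running total after boundary: 0.00344880.
Correction k=1: B_{2}/2! · (f^{(1)}(26) − f^{(1)}(5)) = 1/12 · (-3.36661e-07 − (-0.00128000)) = 0.000106639.
After k=1: 0.00355543.
Correction k=2: B_{4}/4! · (f^{(3)}(26) − f^{(3)}(5)) = −1/720 · (-1.49406e-08 − (-0.00153600)) = -2.13331e-06.
After k=2: 0.00355330.
Correction k=3: B_{6}/6! · (f^{(5)}(26) − f^{(5)}(5)) = 1/30240 · (-1.23768e-09 − (-0.00344064)) = 1.13778e-07.

S_3 ≈ 0.00355341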